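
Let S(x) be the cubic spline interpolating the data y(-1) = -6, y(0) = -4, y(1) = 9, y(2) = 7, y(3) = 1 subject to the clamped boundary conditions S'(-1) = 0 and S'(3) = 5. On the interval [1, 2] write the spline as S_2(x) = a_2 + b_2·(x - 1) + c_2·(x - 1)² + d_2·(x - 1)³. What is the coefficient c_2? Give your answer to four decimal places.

Let M_i = S''(x_i). Step sizes h_i = 1, 1, 1, 1; slopes of the chords Δ_i = (y_(i+1) - y_i)/h_i = 2, 13, -2, -6.
  1·M_0 + 4·M_1 + 1·M_2 = 6(Δ_1 - Δ_0) = 66
  1·M_1 + 4·M_2 + 1·M_3 = 6(Δ_2 - Δ_1) = -90
  1·M_2 + 4·M_3 + 1·M_4 = 6(Δ_3 - Δ_2) = -24
Clamped end conditions give two more equations: 2h_0·M_0 + h_0·M_1 = 6(Δ_0 - S'(-1)) = 12 and h_3·M_3 + 2h_3·M_4 = 6(S'(3) - Δ_3) = 66.
Hence M_0 = -89/14, M_1 = 173/7, M_2 = -53/2, M_3 = -61/7, M_4 = 523/14.
On [1, 2], with S_2(x) = a_2 + b_2·(x - 1) + c_2·(x - 1)² + d_2·(x - 1)³: c_2 = M_2/2 = -53/4, d_2 = (M_3 - M_2)/(6h_2) = 83/28, b_2 = Δ_2 - h_2(2M_2 + M_3)/6 = 58/7.

-13.2500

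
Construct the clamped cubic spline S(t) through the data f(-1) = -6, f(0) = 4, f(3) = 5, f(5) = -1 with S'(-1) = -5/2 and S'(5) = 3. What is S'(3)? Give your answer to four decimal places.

With σ_i denoting the second derivative at x_i, h_i = 1, 3, 2, and Δ_i = (y_(i+1) − y_i)/h_i = 10, 1/3, -3:
  1·σ_0 + 8·σ_1 + 3·σ_2 = 6(Δ_1 - Δ_0) = -58
  3·σ_1 + 10·σ_2 + 2·σ_3 = 6(Δ_2 - Δ_1) = -20
Clamped end conditions give two more equations: 2h_0·σ_0 + h_0·σ_1 = 6(Δ_0 - S'(-1)) = 75 and h_2·σ_2 + 2h_2·σ_3 = 6(S'(5) - Δ_2) = 36.
Solving the tridiagonal system: σ_0 = 1711/39, σ_1 = -497/39, σ_2 = 1/39, σ_3 = 701/78.
On [3, 5], S'(t) = b_2 + 2c_2·(t - 3) + 3d_2·(t - 3)² with b_2 = Δ_2 - h_2(2σ_2 + σ_3)/6 = -469/78, c_2 = σ_2/2 = 1/78, d_2 = (σ_3 - σ_2)/(6h_2) = 233/312. So S'(3) = -469/78.

-6.0128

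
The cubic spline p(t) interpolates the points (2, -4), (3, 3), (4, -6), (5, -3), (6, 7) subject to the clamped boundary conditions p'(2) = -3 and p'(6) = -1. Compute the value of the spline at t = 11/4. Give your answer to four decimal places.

1.5974

Let σ_i = p''(x_i). Step sizes h_i = 1, 1, 1, 1; slopes of the chords Δ_i = (y_(i+1) - y_i)/h_i = 7, -9, 3, 10.
  1·σ_0 + 4·σ_1 + 1·σ_2 = 6(Δ_1 - Δ_0) = -96
  1·σ_1 + 4·σ_2 + 1·σ_3 = 6(Δ_2 - Δ_1) = 72
  1·σ_2 + 4·σ_3 + 1·σ_4 = 6(Δ_3 - Δ_2) = 42
Clamped end conditions give two more equations: 2h_0·σ_0 + h_0·σ_1 = 6(Δ_0 - p'(2)) = 60 and h_3·σ_3 + 2h_3·σ_4 = 6(p'(6) - Δ_3) = -66.
Forward elimination and back-substitution give σ_0 = 1445/28, σ_1 = -605/14, σ_2 = 101/4, σ_3 = 199/14, σ_4 = -1123/28.
On [2, 3], p(t) = -4 - 3·(t - 2) + 1445/56·(t - 2)² - 885/56·(t - 2)³.
With (t - 2) = 3/4: p(11/4) = 5725/3584.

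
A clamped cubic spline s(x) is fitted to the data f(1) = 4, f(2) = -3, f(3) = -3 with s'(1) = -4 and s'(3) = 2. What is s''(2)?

With σ_i denoting the second derivative at x_i, h_i = 1, 1, and Δ_i = (y_(i+1) − y_i)/h_i = -7, 0:
  1·σ_0 + 4·σ_1 + 1·σ_2 = 6(Δ_1 - Δ_0) = 42
Clamped end conditions give two more equations: 2h_0·σ_0 + h_0·σ_1 = 6(Δ_0 - s'(1)) = -18 and h_1·σ_1 + 2h_1·σ_2 = 6(s'(3) - Δ_1) = 12.
Forward elimination and back-substitution give σ_0 = -33/2, σ_1 = 15, σ_2 = -3/2.

15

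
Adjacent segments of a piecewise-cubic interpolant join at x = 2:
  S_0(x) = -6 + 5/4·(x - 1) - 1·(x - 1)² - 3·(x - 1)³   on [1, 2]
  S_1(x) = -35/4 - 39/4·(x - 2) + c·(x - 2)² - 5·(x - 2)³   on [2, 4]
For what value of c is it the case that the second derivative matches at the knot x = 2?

-10

S_0''(x) = -2 - 18·(x - 1), so S_0''(2) = -20. On the right, S_1''(2) = 2c, so c = -10.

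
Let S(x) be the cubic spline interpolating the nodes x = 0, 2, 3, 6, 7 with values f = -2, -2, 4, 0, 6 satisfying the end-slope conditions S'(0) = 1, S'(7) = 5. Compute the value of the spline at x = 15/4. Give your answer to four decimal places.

Let σ_i = S''(x_i). Step sizes h_i = 2, 1, 3, 1; slopes of the chords Δ_i = (y_(i+1) - y_i)/h_i = 0, 6, -4/3, 6.
  2·σ_0 + 6·σ_1 + 1·σ_2 = 6(Δ_1 - Δ_0) = 36
  1·σ_1 + 8·σ_2 + 3·σ_3 = 6(Δ_2 - Δ_1) = -44
  3·σ_2 + 8·σ_3 + 1·σ_4 = 6(Δ_3 - Δ_2) = 44
Clamped end conditions give two more equations: 2h_0·σ_0 + h_0·σ_1 = 6(Δ_0 - S'(0)) = -6 and h_3·σ_3 + 2h_3·σ_4 = 6(S'(7) - Δ_3) = -6.
Solving the tridiagonal system: σ_0 = -427/66, σ_1 = 328/33, σ_2 = -353/33, σ_3 = 116/11, σ_4 = -91/11.
On [3, 6], S(x) = 4 + 45/11·(x - 3) - 353/66·(x - 3)² + 701/594·(x - 3)³.
With (x - 3) = 3/4: S(15/4) = 6417/1408.

4.5575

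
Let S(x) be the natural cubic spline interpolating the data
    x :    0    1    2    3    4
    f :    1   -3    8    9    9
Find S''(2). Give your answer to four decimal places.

-23.1429

With M_i denoting the second derivative at x_i, h_i = 1, 1, 1, 1, and Δ_i = (y_(i+1) − y_i)/h_i = -4, 11, 1, 0:
  1·M_0 + 4·M_1 + 1·M_2 = 6(Δ_1 - Δ_0) = 90
  1·M_1 + 4·M_2 + 1·M_3 = 6(Δ_2 - Δ_1) = -60
  1·M_2 + 4·M_3 + 1·M_4 = 6(Δ_3 - Δ_2) = -6
Natural end conditions: M_0 = M_4 = 0.
Solving: M_0 = 0, M_1 = 198/7, M_2 = -162/7, M_3 = 30/7, M_4 = 0.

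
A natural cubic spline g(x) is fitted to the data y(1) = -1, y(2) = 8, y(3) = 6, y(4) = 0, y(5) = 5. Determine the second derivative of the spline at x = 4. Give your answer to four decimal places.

18.2143

Write σ_i for g''(x_i). With h_i = 1, 1, 1, 1 and divided differences Δ_i = 9, -2, -6, 5, the continuity of g' gives the tridiagonal system
  1·σ_0 + 4·σ_1 + 1·σ_2 = 6(Δ_1 - Δ_0) = -66
  1·σ_1 + 4·σ_2 + 1·σ_3 = 6(Δ_2 - Δ_1) = -24
  1·σ_2 + 4·σ_3 + 1·σ_4 = 6(Δ_3 - Δ_2) = 66
Natural end conditions: σ_0 = σ_4 = 0.
Solving: σ_0 = 0, σ_1 = -207/14, σ_2 = -48/7, σ_3 = 255/14, σ_4 = 0.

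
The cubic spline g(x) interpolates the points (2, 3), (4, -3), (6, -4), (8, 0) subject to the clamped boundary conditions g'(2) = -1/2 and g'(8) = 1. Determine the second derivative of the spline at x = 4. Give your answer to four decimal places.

Let m_i = g''(x_i). Step sizes h_i = 2, 2, 2; slopes of the chords Δ_i = (y_(i+1) - y_i)/h_i = -3, -1/2, 2.
  2·m_0 + 8·m_1 + 2·m_2 = 6(Δ_1 - Δ_0) = 15
  2·m_1 + 8·m_2 + 2·m_3 = 6(Δ_2 - Δ_1) = 15
Clamped end conditions give two more equations: 2h_0·m_0 + h_0·m_1 = 6(Δ_0 - g'(2)) = -15 and h_2·m_2 + 2h_2·m_3 = 6(g'(8) - Δ_2) = -6.
Hence m_0 = -51/10, m_1 = 27/10, m_2 = 9/5, m_3 = -12/5.

2.7000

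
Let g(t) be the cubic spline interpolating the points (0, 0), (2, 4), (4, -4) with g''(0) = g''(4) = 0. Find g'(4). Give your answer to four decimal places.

-5.5000

With M_i denoting the second derivative at x_i, h_i = 2, 2, and Δ_i = (y_(i+1) − y_i)/h_i = 2, -4:
  2·M_0 + 8·M_1 + 2·M_2 = 6(Δ_1 - Δ_0) = -36
Natural end conditions: M_0 = M_2 = 0.
Solving: M_0 = 0, M_1 = -9/2, M_2 = 0.
On [2, 4], g'(t) = b_1 + 2c_1·(t - 2) + 3d_1·(t - 2)² with b_1 = Δ_1 - h_1(2M_1 + M_2)/6 = -1, c_1 = M_1/2 = -9/4, d_1 = (M_2 - M_1)/(6h_1) = 3/8. So g'(4) = -11/2.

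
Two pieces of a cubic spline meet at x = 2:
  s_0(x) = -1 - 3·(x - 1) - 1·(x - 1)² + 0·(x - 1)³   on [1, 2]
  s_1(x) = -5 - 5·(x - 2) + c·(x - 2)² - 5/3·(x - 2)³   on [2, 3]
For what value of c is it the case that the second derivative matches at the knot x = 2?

-1

s_0''(x) = -2 + 0·(x - 1), so s_0''(2) = -2. On the right, s_1''(2) = 2c, so c = -1.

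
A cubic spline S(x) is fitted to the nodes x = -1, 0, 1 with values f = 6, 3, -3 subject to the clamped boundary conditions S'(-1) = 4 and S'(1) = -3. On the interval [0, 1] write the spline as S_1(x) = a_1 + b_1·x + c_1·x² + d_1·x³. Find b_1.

Put m_i = S'' at the i-th knot. Here h = (1, 1) and Δ = (-3, -6), so the interior equations h_(i-1)·m_(i-1) + 2(h_(i-1)+h_i)·m_i + h_i·m_(i+1) = 6(Δ_i − Δ_(i-1)) read
  1·m_0 + 4·m_1 + 1·m_2 = 6(Δ_1 - Δ_0) = -18
Clamped end conditions give two more equations: 2h_0·m_0 + h_0·m_1 = 6(Δ_0 - S'(-1)) = -42 and h_1·m_1 + 2h_1·m_2 = 6(S'(1) - Δ_1) = 18.
Hence m_0 = -20, m_1 = -2, m_2 = 10.
On [0, 1], with S_1(x) = a_1 + b_1·x + c_1·x² + d_1·x³: c_1 = m_1/2 = -1, d_1 = (m_2 - m_1)/(6h_1) = 2, b_1 = Δ_1 - h_1(2m_1 + m_2)/6 = -7.

-7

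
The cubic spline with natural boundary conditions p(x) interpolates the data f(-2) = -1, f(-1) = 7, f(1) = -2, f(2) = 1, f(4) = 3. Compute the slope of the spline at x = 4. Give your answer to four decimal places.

Let σ_i = p''(x_i). Step sizes h_i = 1, 2, 1, 2; slopes of the chords Δ_i = (y_(i+1) - y_i)/h_i = 8, -9/2, 3, 1.
  1·σ_0 + 6·σ_1 + 2·σ_2 = 6(Δ_1 - Δ_0) = -75
  2·σ_1 + 6·σ_2 + 1·σ_3 = 6(Δ_2 - Δ_1) = 45
  1·σ_2 + 6·σ_3 + 2·σ_4 = 6(Δ_3 - Δ_2) = -12
Natural end conditions: σ_0 = σ_4 = 0.
Solving the tridiagonal system: σ_0 = 0, σ_1 = -1063/62, σ_2 = 432/31, σ_3 = -134/31, σ_4 = 0.
On [2, 4], p'(x) = b_3 + 2c_3·(x - 2) + 3d_3·(x - 2)² with b_3 = Δ_3 - h_3(2σ_3 + σ_4)/6 = 361/93, c_3 = σ_3/2 = -67/31, d_3 = (σ_4 - σ_3)/(6h_3) = 67/186. So p'(4) = -41/93.

-0.4409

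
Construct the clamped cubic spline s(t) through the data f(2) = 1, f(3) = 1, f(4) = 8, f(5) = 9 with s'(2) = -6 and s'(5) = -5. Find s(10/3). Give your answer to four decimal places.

3.1556

With M_i denoting the second derivative at x_i, h_i = 1, 1, 1, and Δ_i = (y_(i+1) − y_i)/h_i = 0, 7, 1:
  1·M_0 + 4·M_1 + 1·M_2 = 6(Δ_1 - Δ_0) = 42
  1·M_1 + 4·M_2 + 1·M_3 = 6(Δ_2 - Δ_1) = -36
Clamped end conditions give two more equations: 2h_0·M_0 + h_0·M_1 = 6(Δ_0 - s'(2)) = 36 and h_2·M_2 + 2h_2·M_3 = 6(s'(5) - Δ_2) = -36.
Forward elimination and back-substitution give M_0 = 202/15, M_1 = 136/15, M_2 = -116/15, M_3 = -212/15.
On [3, 4], s(t) = 1 + 79/15·(t - 3) + 68/15·(t - 3)² - 14/5·(t - 3)³.
With (t - 3) = 1/3: s(10/3) = 142/45.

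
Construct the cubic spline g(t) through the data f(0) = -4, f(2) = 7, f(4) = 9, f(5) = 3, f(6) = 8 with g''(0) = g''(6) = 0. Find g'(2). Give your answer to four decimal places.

Put σ_i = g'' at the i-th knot. Here h = (2, 2, 1, 1) and Δ = (11/2, 1, -6, 5), so the interior equations h_(i-1)·σ_(i-1) + 2(h_(i-1)+h_i)·σ_i + h_i·σ_(i+1) = 6(Δ_i − Δ_(i-1)) read
  2·σ_0 + 8·σ_1 + 2·σ_2 = 6(Δ_1 - Δ_0) = -27
  2·σ_1 + 6·σ_2 + 1·σ_3 = 6(Δ_2 - Δ_1) = -42
  1·σ_2 + 4·σ_3 + 1·σ_4 = 6(Δ_3 - Δ_2) = 66
Natural end conditions: σ_0 = σ_4 = 0.
Hence σ_0 = 0, σ_1 = -51/56, σ_2 = -69/7, σ_3 = 531/28, σ_4 = 0.
On [2, 4], g'(t) = b_1 + 2c_1·(t - 2) + 3d_1·(t - 2)² with b_1 = Δ_1 - h_1(2σ_1 + σ_2)/6 = 137/28, c_1 = σ_1/2 = -51/112, d_1 = (σ_2 - σ_1)/(6h_1) = -167/224. So g'(2) = 137/28.

4.8929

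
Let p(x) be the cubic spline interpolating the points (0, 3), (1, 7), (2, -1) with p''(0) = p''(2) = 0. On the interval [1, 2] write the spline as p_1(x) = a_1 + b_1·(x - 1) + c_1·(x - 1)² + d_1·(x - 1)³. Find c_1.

Put m_i = p'' at the i-th knot. Here h = (1, 1) and Δ = (4, -8), so the interior equations h_(i-1)·m_(i-1) + 2(h_(i-1)+h_i)·m_i + h_i·m_(i+1) = 6(Δ_i − Δ_(i-1)) read
  1·m_0 + 4·m_1 + 1·m_2 = 6(Δ_1 - Δ_0) = -72
Natural end conditions: m_0 = m_2 = 0.
Solving: m_0 = 0, m_1 = -18, m_2 = 0.
On [1, 2], with p_1(x) = a_1 + b_1·(x - 1) + c_1·(x - 1)² + d_1·(x - 1)³: c_1 = m_1/2 = -9, d_1 = (m_2 - m_1)/(6h_1) = 3, b_1 = Δ_1 - h_1(2m_1 + m_2)/6 = -2.

-9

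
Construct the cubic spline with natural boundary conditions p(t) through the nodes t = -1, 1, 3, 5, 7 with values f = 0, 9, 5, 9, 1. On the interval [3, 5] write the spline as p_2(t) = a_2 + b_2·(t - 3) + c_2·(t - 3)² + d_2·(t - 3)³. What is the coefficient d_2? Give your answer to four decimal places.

Put M_i = p'' at the i-th knot. Here h = (2, 2, 2, 2) and Δ = (9/2, -2, 2, -4), so the interior equations h_(i-1)·M_(i-1) + 2(h_(i-1)+h_i)·M_i + h_i·M_(i+1) = 6(Δ_i − Δ_(i-1)) read
  2·M_0 + 8·M_1 + 2·M_2 = 6(Δ_1 - Δ_0) = -39
  2·M_1 + 8·M_2 + 2·M_3 = 6(Δ_2 - Δ_1) = 24
  2·M_2 + 8·M_3 + 2·M_4 = 6(Δ_3 - Δ_2) = -36
Natural end conditions: M_0 = M_4 = 0.
Forward elimination and back-substitution give M_0 = 0, M_1 = -717/112, M_2 = 171/28, M_3 = -675/112, M_4 = 0.
On [3, 5], with p_2(t) = a_2 + b_2·(t - 3) + c_2·(t - 3)² + d_2·(t - 3)³: c_2 = M_2/2 = 171/56, d_2 = (M_3 - M_2)/(6h_2) = -453/448, b_2 = Δ_2 - h_2(2M_2 + M_3)/6 = -1/16.

-1.0112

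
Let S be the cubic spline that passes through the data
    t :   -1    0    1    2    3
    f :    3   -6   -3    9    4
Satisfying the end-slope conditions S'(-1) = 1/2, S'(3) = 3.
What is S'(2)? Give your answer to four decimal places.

1.2768

Write M_i for S''(x_i). With h_i = 1, 1, 1, 1 and divided differences Δ_i = -9, 3, 12, -5, the continuity of S' gives the tridiagonal system
  1·M_0 + 4·M_1 + 1·M_2 = 6(Δ_1 - Δ_0) = 72
  1·M_1 + 4·M_2 + 1·M_3 = 6(Δ_2 - Δ_1) = 54
  1·M_2 + 4·M_3 + 1·M_4 = 6(Δ_3 - Δ_2) = -102
Clamped end conditions give two more equations: 2h_0·M_0 + h_0·M_1 = 6(Δ_0 - S'(-1)) = -57 and h_3·M_3 + 2h_3·M_4 = 6(S'(3) - Δ_3) = 48.
Solving: M_0 = -2257/56, M_1 = 661/28, M_2 = 143/8, M_3 = -1151/28, M_4 = 2495/56.
On [2, 3], S'(t) = b_3 + 2c_3·(t - 2) + 3d_3·(t - 2)² with b_3 = Δ_3 - h_3(2M_3 + M_4)/6 = 143/112, c_3 = M_3/2 = -1151/56, d_3 = (M_4 - M_3)/(6h_3) = 1599/112. So S'(2) = 143/112.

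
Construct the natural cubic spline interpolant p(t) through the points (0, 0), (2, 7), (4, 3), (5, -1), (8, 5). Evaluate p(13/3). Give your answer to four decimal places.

With M_i denoting the second derivative at x_i, h_i = 2, 2, 1, 3, and Δ_i = (y_(i+1) − y_i)/h_i = 7/2, -2, -4, 2:
  2·M_0 + 8·M_1 + 2·M_2 = 6(Δ_1 - Δ_0) = -33
  2·M_1 + 6·M_2 + 1·M_3 = 6(Δ_2 - Δ_1) = -12
  1·M_2 + 8·M_3 + 3·M_4 = 6(Δ_3 - Δ_2) = 36
Natural end conditions: M_0 = M_4 = 0.
Solving: M_0 = 0, M_1 = -1287/344, M_2 = -66/43, M_3 = 807/172, M_4 = 0.
On [4, 5], p(t) = 3 - 1469/344·(t - 4) - 33/43·(t - 4)² + 357/344·(t - 4)³.
With (t - 4) = 1/3: p(13/3) = 592/387.

1.5297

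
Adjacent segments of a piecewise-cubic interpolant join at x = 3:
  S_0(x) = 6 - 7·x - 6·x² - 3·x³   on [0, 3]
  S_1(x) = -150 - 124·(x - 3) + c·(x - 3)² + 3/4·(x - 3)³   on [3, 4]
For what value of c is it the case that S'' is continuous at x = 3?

-33

S_0''(x) = -12 - 18·x, so S_0''(3) = -66. On the right, S_1''(3) = 2c, so c = -33.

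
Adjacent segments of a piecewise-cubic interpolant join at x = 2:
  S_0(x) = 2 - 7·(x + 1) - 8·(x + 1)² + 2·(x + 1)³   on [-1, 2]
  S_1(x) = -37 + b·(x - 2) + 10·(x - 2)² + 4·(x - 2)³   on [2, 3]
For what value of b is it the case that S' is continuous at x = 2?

-1

S_0'(x) = -7 - 16·(x + 1) + 6·(x + 1)², so S_0'(2) = -1. On the right, S_1'(2) = b, so b = -1.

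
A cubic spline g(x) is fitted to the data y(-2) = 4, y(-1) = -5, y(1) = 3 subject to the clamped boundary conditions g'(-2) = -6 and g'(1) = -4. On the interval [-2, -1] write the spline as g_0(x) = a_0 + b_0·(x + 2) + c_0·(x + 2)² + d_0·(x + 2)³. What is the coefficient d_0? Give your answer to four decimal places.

Put m_i = g'' at the i-th knot. Here h = (1, 2) and Δ = (-9, 4), so the interior equations h_(i-1)·m_(i-1) + 2(h_(i-1)+h_i)·m_i + h_i·m_(i+1) = 6(Δ_i − Δ_(i-1)) read
  1·m_0 + 6·m_1 + 2·m_2 = 6(Δ_1 - Δ_0) = 78
Clamped end conditions give two more equations: 2h_0·m_0 + h_0·m_1 = 6(Δ_0 - g'(-2)) = -18 and h_1·m_1 + 2h_1·m_2 = 6(g'(1) - Δ_1) = -48.
Solving the tridiagonal system: m_0 = -64/3, m_1 = 74/3, m_2 = -73/3.
On [-2, -1], with g_0(x) = a_0 + b_0·(x + 2) + c_0·(x + 2)² + d_0·(x + 2)³: c_0 = m_0/2 = -32/3, d_0 = (m_1 - m_0)/(6h_0) = 23/3, b_0 = Δ_0 - h_0(2m_0 + m_1)/6 = -6.

7.6667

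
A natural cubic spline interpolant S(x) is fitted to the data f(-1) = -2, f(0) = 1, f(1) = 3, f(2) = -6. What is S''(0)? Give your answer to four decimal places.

Write M_i for S''(x_i). With h_i = 1, 1, 1 and divided differences Δ_i = 3, 2, -9, the continuity of S' gives the tridiagonal system
  1·M_0 + 4·M_1 + 1·M_2 = 6(Δ_1 - Δ_0) = -6
  1·M_1 + 4·M_2 + 1·M_3 = 6(Δ_2 - Δ_1) = -66
Natural end conditions: M_0 = M_3 = 0.
Hence M_0 = 0, M_1 = 14/5, M_2 = -86/5, M_3 = 0.

2.8000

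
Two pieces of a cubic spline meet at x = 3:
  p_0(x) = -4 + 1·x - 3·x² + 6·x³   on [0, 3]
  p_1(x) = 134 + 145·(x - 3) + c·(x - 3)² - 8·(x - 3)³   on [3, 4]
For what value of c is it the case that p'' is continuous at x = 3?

p_0''(x) = -6 + 36·x, so p_0''(3) = 102. On the right, p_1''(3) = 2c, so c = 51.

51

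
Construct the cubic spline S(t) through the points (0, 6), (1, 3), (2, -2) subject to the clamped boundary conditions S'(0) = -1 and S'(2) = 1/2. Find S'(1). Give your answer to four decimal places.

Put M_i = S'' at the i-th knot. Here h = (1, 1) and Δ = (-3, -5), so the interior equations h_(i-1)·M_(i-1) + 2(h_(i-1)+h_i)·M_i + h_i·M_(i+1) = 6(Δ_i − Δ_(i-1)) read
  1·M_0 + 4·M_1 + 1·M_2 = 6(Δ_1 - Δ_0) = -12
Clamped end conditions give two more equations: 2h_0·M_0 + h_0·M_1 = 6(Δ_0 - S'(0)) = -12 and h_1·M_1 + 2h_1·M_2 = 6(S'(2) - Δ_1) = 33.
Forward elimination and back-substitution give M_0 = -9/4, M_1 = -15/2, M_2 = 81/4.
On [1, 2], S'(t) = b_1 + 2c_1·(t - 1) + 3d_1·(t - 1)² with b_1 = Δ_1 - h_1(2M_1 + M_2)/6 = -47/8, c_1 = M_1/2 = -15/4, d_1 = (M_2 - M_1)/(6h_1) = 37/8. So S'(1) = -47/8.

-5.8750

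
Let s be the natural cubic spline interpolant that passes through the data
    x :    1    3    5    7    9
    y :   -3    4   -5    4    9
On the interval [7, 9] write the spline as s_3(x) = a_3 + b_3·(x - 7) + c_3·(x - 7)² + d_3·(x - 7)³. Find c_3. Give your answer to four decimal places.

-1.9821

Put M_i = s'' at the i-th knot. Here h = (2, 2, 2, 2) and Δ = (7/2, -9/2, 9/2, 5/2), so the interior equations h_(i-1)·M_(i-1) + 2(h_(i-1)+h_i)·M_i + h_i·M_(i+1) = 6(Δ_i − Δ_(i-1)) read
  2·M_0 + 8·M_1 + 2·M_2 = 6(Δ_1 - Δ_0) = -48
  2·M_1 + 8·M_2 + 2·M_3 = 6(Δ_2 - Δ_1) = 54
  2·M_2 + 8·M_3 + 2·M_4 = 6(Δ_3 - Δ_2) = -12
Natural end conditions: M_0 = M_4 = 0.
Solving: M_0 = 0, M_1 = -237/28, M_2 = 69/7, M_3 = -111/28, M_4 = 0.
On [7, 9], with s_3(x) = a_3 + b_3·(x - 7) + c_3·(x - 7)² + d_3·(x - 7)³: c_3 = M_3/2 = -111/56, d_3 = (M_4 - M_3)/(6h_3) = 37/112, b_3 = Δ_3 - h_3(2M_3 + M_4)/6 = 36/7.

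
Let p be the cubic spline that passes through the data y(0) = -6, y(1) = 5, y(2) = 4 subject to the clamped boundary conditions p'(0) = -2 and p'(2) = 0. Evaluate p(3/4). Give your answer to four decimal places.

Write σ_i for p''(x_i). With h_i = 1, 1 and divided differences Δ_i = 11, -1, the continuity of p' gives the tridiagonal system
  1·σ_0 + 4·σ_1 + 1·σ_2 = 6(Δ_1 - Δ_0) = -72
Clamped end conditions give two more equations: 2h_0·σ_0 + h_0·σ_1 = 6(Δ_0 - p'(0)) = 78 and h_1·σ_1 + 2h_1·σ_2 = 6(p'(2) - Δ_1) = 6.
Solving the tridiagonal system: σ_0 = 58, σ_1 = -38, σ_2 = 22.
On [0, 1], p(t) = -6 - 2·t + 29·t² - 16·t³.
With t = 3/4: p(3/4) = 33/16.

2.0625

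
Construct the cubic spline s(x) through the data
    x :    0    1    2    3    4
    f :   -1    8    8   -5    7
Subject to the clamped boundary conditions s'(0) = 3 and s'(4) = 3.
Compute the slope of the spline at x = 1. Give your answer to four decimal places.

9.1071

Write σ_i for s''(x_i). With h_i = 1, 1, 1, 1 and divided differences Δ_i = 9, 0, -13, 12, the continuity of s' gives the tridiagonal system
  1·σ_0 + 4·σ_1 + 1·σ_2 = 6(Δ_1 - Δ_0) = -54
  1·σ_1 + 4·σ_2 + 1·σ_3 = 6(Δ_2 - Δ_1) = -78
  1·σ_2 + 4·σ_3 + 1·σ_4 = 6(Δ_3 - Δ_2) = 150
Clamped end conditions give two more equations: 2h_0·σ_0 + h_0·σ_1 = 6(Δ_0 - s'(0)) = 36 and h_3·σ_3 + 2h_3·σ_4 = 6(s'(4) - Δ_3) = -54.
Forward elimination and back-substitution give σ_0 = 333/14, σ_1 = -81/7, σ_2 = -63/2, σ_3 = 417/7, σ_4 = -795/14.
On [1, 2], s'(x) = b_1 + 2c_1·(x - 1) + 3d_1·(x - 1)² with b_1 = Δ_1 - h_1(2σ_1 + σ_2)/6 = 255/28, c_1 = σ_1/2 = -81/14, d_1 = (σ_2 - σ_1)/(6h_1) = -93/28. So s'(1) = 255/28.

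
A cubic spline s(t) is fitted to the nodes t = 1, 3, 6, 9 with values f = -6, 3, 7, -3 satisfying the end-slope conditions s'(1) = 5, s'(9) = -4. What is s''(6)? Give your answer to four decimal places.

With M_i denoting the second derivative at x_i, h_i = 2, 3, 3, and Δ_i = (y_(i+1) − y_i)/h_i = 9/2, 4/3, -10/3:
  2·M_0 + 10·M_1 + 3·M_2 = 6(Δ_1 - Δ_0) = -19
  3·M_1 + 12·M_2 + 3·M_3 = 6(Δ_2 - Δ_1) = -28
Clamped end conditions give two more equations: 2h_0·M_0 + h_0·M_1 = 6(Δ_0 - s'(1)) = -3 and h_2·M_2 + 2h_2·M_3 = 6(s'(9) - Δ_2) = -4.
Forward elimination and back-substitution give M_0 = -5/38, M_1 = -47/38, M_2 = -121/57, M_3 = 15/38.

-2.1228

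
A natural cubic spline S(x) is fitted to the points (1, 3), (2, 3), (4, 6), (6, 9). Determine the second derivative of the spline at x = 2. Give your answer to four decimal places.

1.6364

Write M_i for S''(x_i). With h_i = 1, 2, 2 and divided differences Δ_i = 0, 3/2, 3/2, the continuity of S' gives the tridiagonal system
  1·M_0 + 6·M_1 + 2·M_2 = 6(Δ_1 - Δ_0) = 9
  2·M_1 + 8·M_2 + 2·M_3 = 6(Δ_2 - Δ_1) = 0
Natural end conditions: M_0 = M_3 = 0.
Hence M_0 = 0, M_1 = 18/11, M_2 = -9/22, M_3 = 0.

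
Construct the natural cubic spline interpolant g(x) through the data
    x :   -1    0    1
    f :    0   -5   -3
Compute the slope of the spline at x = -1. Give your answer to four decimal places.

-6.7500

With M_i denoting the second derivative at x_i, h_i = 1, 1, and Δ_i = (y_(i+1) − y_i)/h_i = -5, 2:
  1·M_0 + 4·M_1 + 1·M_2 = 6(Δ_1 - Δ_0) = 42
Natural end conditions: M_0 = M_2 = 0.
Forward elimination and back-substitution give M_0 = 0, M_1 = 21/2, M_2 = 0.
On [-1, 0], g'(x) = b_0 + 2c_0·(x + 1) + 3d_0·(x + 1)² with b_0 = Δ_0 - h_0(2M_0 + M_1)/6 = -27/4, c_0 = M_0/2 = 0, d_0 = (M_1 - M_0)/(6h_0) = 7/4. So g'(-1) = -27/4.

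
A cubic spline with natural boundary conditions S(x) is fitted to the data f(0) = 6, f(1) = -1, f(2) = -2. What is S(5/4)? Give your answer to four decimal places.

-1.7422

Put σ_i = S'' at the i-th knot. Here h = (1, 1) and Δ = (-7, -1), so the interior equations h_(i-1)·σ_(i-1) + 2(h_(i-1)+h_i)·σ_i + h_i·σ_(i+1) = 6(Δ_i − Δ_(i-1)) read
  1·σ_0 + 4·σ_1 + 1·σ_2 = 6(Δ_1 - Δ_0) = 36
Natural end conditions: σ_0 = σ_2 = 0.
Hence σ_0 = 0, σ_1 = 9, σ_2 = 0.
On [1, 2], S(x) = -1 - 4·(x - 1) + 9/2·(x - 1)² - 3/2·(x - 1)³.
With (x - 1) = 1/4: S(5/4) = -223/128.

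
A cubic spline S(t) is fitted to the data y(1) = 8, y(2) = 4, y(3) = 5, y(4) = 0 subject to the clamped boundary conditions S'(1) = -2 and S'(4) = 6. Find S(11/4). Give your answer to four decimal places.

With M_i denoting the second derivative at x_i, h_i = 1, 1, 1, and Δ_i = (y_(i+1) − y_i)/h_i = -4, 1, -5:
  1·M_0 + 4·M_1 + 1·M_2 = 6(Δ_1 - Δ_0) = 30
  1·M_1 + 4·M_2 + 1·M_3 = 6(Δ_2 - Δ_1) = -36
Clamped end conditions give two more equations: 2h_0·M_0 + h_0·M_1 = 6(Δ_0 - S'(1)) = -12 and h_2·M_2 + 2h_2·M_3 = 6(S'(4) - Δ_2) = 66.
Solving: M_0 = -44/3, M_1 = 52/3, M_2 = -74/3, M_3 = 136/3.
On [2, 3], S(t) = 4 - 2/3·(t - 2) + 26/3·(t - 2)² - 7·(t - 2)³.
With (t - 2) = 3/4: S(11/4) = 347/64.

5.4219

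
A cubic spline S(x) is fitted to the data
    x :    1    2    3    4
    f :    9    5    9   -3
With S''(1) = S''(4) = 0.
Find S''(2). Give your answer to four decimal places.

Let m_i = S''(x_i). Step sizes h_i = 1, 1, 1; slopes of the chords Δ_i = (y_(i+1) - y_i)/h_i = -4, 4, -12.
  1·m_0 + 4·m_1 + 1·m_2 = 6(Δ_1 - Δ_0) = 48
  1·m_1 + 4·m_2 + 1·m_3 = 6(Δ_2 - Δ_1) = -96
Natural end conditions: m_0 = m_3 = 0.
Forward elimination and back-substitution give m_0 = 0, m_1 = 96/5, m_2 = -144/5, m_3 = 0.

19.2000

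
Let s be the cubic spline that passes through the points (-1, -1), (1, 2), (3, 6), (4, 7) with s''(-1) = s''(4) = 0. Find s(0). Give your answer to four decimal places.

Let σ_i = s''(x_i). Step sizes h_i = 2, 2, 1; slopes of the chords Δ_i = (y_(i+1) - y_i)/h_i = 3/2, 2, 1.
  2·σ_0 + 8·σ_1 + 2·σ_2 = 6(Δ_1 - Δ_0) = 3
  2·σ_1 + 6·σ_2 + 1·σ_3 = 6(Δ_2 - Δ_1) = -6
Natural end conditions: σ_0 = σ_3 = 0.
Solving the tridiagonal system: σ_0 = 0, σ_1 = 15/22, σ_2 = -27/22, σ_3 = 0.
On [-1, 1], s(x) = -1 + 14/11·(x + 1) + 0·(x + 1)² + 5/88·(x + 1)³.
With (x + 1) = 1: s(0) = 29/88.

0.3295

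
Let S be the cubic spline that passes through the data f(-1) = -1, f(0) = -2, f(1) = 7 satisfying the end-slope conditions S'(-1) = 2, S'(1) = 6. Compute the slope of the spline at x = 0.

Write M_i for S''(x_i). With h_i = 1, 1 and divided differences Δ_i = -1, 9, the continuity of S' gives the tridiagonal system
  1·M_0 + 4·M_1 + 1·M_2 = 6(Δ_1 - Δ_0) = 60
Clamped end conditions give two more equations: 2h_0·M_0 + h_0·M_1 = 6(Δ_0 - S'(-1)) = -18 and h_1·M_1 + 2h_1·M_2 = 6(S'(1) - Δ_1) = -18.
Hence M_0 = -22, M_1 = 26, M_2 = -22.
On [0, 1], S'(x) = b_1 + 2c_1·x + 3d_1·x² with b_1 = Δ_1 - h_1(2M_1 + M_2)/6 = 4, c_1 = M_1/2 = 13, d_1 = (M_2 - M_1)/(6h_1) = -8. So S'(0) = 4.

4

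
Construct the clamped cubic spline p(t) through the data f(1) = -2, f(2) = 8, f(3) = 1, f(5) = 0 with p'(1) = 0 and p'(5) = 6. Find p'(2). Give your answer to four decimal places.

4.7045

With M_i denoting the second derivative at x_i, h_i = 1, 1, 2, and Δ_i = (y_(i+1) − y_i)/h_i = 10, -7, -1/2:
  1·M_0 + 4·M_1 + 1·M_2 = 6(Δ_1 - Δ_0) = -102
  1·M_1 + 6·M_2 + 2·M_3 = 6(Δ_2 - Δ_1) = 39
Clamped end conditions give two more equations: 2h_0·M_0 + h_0·M_1 = 6(Δ_0 - p'(1)) = 60 and h_2·M_2 + 2h_2·M_3 = 6(p'(5) - Δ_2) = 39.
Forward elimination and back-substitution give M_0 = 1113/22, M_1 = -453/11, M_2 = 267/22, M_3 = 81/22.
On [2, 3], p'(t) = b_1 + 2c_1·(t - 2) + 3d_1·(t - 2)² with b_1 = Δ_1 - h_1(2M_1 + M_2)/6 = 207/44, c_1 = M_1/2 = -453/22, d_1 = (M_2 - M_1)/(6h_1) = 391/44. So p'(2) = 207/44.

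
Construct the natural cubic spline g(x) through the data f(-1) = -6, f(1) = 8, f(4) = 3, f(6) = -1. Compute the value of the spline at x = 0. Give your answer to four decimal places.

2.4121

Write σ_i for g''(x_i). With h_i = 2, 3, 2 and divided differences Δ_i = 7, -5/3, -2, the continuity of g' gives the tridiagonal system
  2·σ_0 + 10·σ_1 + 3·σ_2 = 6(Δ_1 - Δ_0) = -52
  3·σ_1 + 10·σ_2 + 2·σ_3 = 6(Δ_2 - Δ_1) = -2
Natural end conditions: σ_0 = σ_3 = 0.
Solving: σ_0 = 0, σ_1 = -514/91, σ_2 = 136/91, σ_3 = 0.
On [-1, 1], g(x) = -6 + 2425/273·(x + 1) + 0·(x + 1)² - 257/546·(x + 1)³.
With (x + 1) = 1: g(0) = 439/182.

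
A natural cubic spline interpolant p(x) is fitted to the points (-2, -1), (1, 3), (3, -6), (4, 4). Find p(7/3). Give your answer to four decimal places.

Put σ_i = p'' at the i-th knot. Here h = (3, 2, 1) and Δ = (4/3, -9/2, 10), so the interior equations h_(i-1)·σ_(i-1) + 2(h_(i-1)+h_i)·σ_i + h_i·σ_(i+1) = 6(Δ_i − Δ_(i-1)) read
  3·σ_0 + 10·σ_1 + 2·σ_2 = 6(Δ_1 - Δ_0) = -35
  2·σ_1 + 6·σ_2 + 1·σ_3 = 6(Δ_2 - Δ_1) = 87
Natural end conditions: σ_0 = σ_3 = 0.
Hence σ_0 = 0, σ_1 = -48/7, σ_2 = 235/14, σ_3 = 0.
On [1, 3], p(x) = 3 - 116/21·(x - 1) - 24/7·(x - 1)² + 331/168·(x - 1)³.
With (x - 1) = 4/3: p(7/3) = -469/81.

-5.7901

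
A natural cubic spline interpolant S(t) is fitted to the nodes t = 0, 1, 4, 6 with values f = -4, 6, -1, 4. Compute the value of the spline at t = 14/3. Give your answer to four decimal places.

Write m_i for S''(x_i). With h_i = 1, 3, 2 and divided differences Δ_i = 10, -7/3, 5/2, the continuity of S' gives the tridiagonal system
  1·m_0 + 8·m_1 + 3·m_2 = 6(Δ_1 - Δ_0) = -74
  3·m_1 + 10·m_2 + 2·m_3 = 6(Δ_2 - Δ_1) = 29
Natural end conditions: m_0 = m_3 = 0.
Hence m_0 = 0, m_1 = -827/71, m_2 = 454/71, m_3 = 0.
On [4, 6], S(t) = -1 - 751/426·(t - 4) + 227/71·(t - 4)² - 227/426·(t - 4)³.
With (t - 4) = 2/3: S(14/3) = -5246/5751.

-0.9122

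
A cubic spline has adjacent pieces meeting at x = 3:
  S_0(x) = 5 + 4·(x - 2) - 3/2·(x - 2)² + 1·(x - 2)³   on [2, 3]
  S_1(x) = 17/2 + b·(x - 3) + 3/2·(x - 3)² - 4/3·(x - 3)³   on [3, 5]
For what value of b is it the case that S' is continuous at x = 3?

S_0'(x) = 4 - 3·(x - 2) + 3·(x - 2)², so S_0'(3) = 4. On the right, S_1'(3) = b, so b = 4.

4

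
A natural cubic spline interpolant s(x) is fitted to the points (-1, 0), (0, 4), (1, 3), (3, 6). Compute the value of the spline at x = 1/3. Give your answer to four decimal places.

Let σ_i = s''(x_i). Step sizes h_i = 1, 1, 2; slopes of the chords Δ_i = (y_(i+1) - y_i)/h_i = 4, -1, 3/2.
  1·σ_0 + 4·σ_1 + 1·σ_2 = 6(Δ_1 - Δ_0) = -30
  1·σ_1 + 6·σ_2 + 2·σ_3 = 6(Δ_2 - Δ_1) = 15
Natural end conditions: σ_0 = σ_3 = 0.
Solving the tridiagonal system: σ_0 = 0, σ_1 = -195/23, σ_2 = 90/23, σ_3 = 0.
On [0, 1], s(x) = 4 + 27/23·x - 195/46·x² + 95/46·x³.
With x = 1/3: s(1/3) = 2482/621.

3.9968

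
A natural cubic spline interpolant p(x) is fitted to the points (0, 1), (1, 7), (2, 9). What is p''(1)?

-6

Write m_i for p''(x_i). With h_i = 1, 1 and divided differences Δ_i = 6, 2, the continuity of p' gives the tridiagonal system
  1·m_0 + 4·m_1 + 1·m_2 = 6(Δ_1 - Δ_0) = -24
Natural end conditions: m_0 = m_2 = 0.
Solving the tridiagonal system: m_0 = 0, m_1 = -6, m_2 = 0.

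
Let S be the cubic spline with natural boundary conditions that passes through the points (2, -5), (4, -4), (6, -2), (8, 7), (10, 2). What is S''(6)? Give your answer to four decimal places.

4.3929

Put M_i = S'' at the i-th knot. Here h = (2, 2, 2, 2) and Δ = (1/2, 1, 9/2, -5/2), so the interior equations h_(i-1)·M_(i-1) + 2(h_(i-1)+h_i)·M_i + h_i·M_(i+1) = 6(Δ_i − Δ_(i-1)) read
  2·M_0 + 8·M_1 + 2·M_2 = 6(Δ_1 - Δ_0) = 3
  2·M_1 + 8·M_2 + 2·M_3 = 6(Δ_2 - Δ_1) = 21
  2·M_2 + 8·M_3 + 2·M_4 = 6(Δ_3 - Δ_2) = -42
Natural end conditions: M_0 = M_4 = 0.
Solving: M_0 = 0, M_1 = -81/112, M_2 = 123/28, M_3 = -711/112, M_4 = 0.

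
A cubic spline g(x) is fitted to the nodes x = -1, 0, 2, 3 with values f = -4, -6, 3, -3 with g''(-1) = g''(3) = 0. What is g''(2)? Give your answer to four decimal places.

-14.2500

Write m_i for g''(x_i). With h_i = 1, 2, 1 and divided differences Δ_i = -2, 9/2, -6, the continuity of g' gives the tridiagonal system
  1·m_0 + 6·m_1 + 2·m_2 = 6(Δ_1 - Δ_0) = 39
  2·m_1 + 6·m_2 + 1·m_3 = 6(Δ_2 - Δ_1) = -63
Natural end conditions: m_0 = m_3 = 0.
Forward elimination and back-substitution give m_0 = 0, m_1 = 45/4, m_2 = -57/4, m_3 = 0.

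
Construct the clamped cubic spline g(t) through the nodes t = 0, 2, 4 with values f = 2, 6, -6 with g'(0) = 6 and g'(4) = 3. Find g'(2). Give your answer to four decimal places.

-5.2500

Write σ_i for g''(x_i). With h_i = 2, 2 and divided differences Δ_i = 2, -6, the continuity of g' gives the tridiagonal system
  2·σ_0 + 8·σ_1 + 2·σ_2 = 6(Δ_1 - Δ_0) = -48
Clamped end conditions give two more equations: 2h_0·σ_0 + h_0·σ_1 = 6(Δ_0 - g'(0)) = -24 and h_1·σ_1 + 2h_1·σ_2 = 6(g'(4) - Δ_1) = 54.
Solving: σ_0 = -3/4, σ_1 = -21/2, σ_2 = 75/4.
On [2, 4], g'(t) = b_1 + 2c_1·(t - 2) + 3d_1·(t - 2)² with b_1 = Δ_1 - h_1(2σ_1 + σ_2)/6 = -21/4, c_1 = σ_1/2 = -21/4, d_1 = (σ_2 - σ_1)/(6h_1) = 39/16. So g'(2) = -21/4.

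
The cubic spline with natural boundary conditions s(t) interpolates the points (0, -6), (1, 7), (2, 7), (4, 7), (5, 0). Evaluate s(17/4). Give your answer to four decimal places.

With σ_i denoting the second derivative at x_i, h_i = 1, 1, 2, 1, and Δ_i = (y_(i+1) − y_i)/h_i = 13, 0, 0, -7:
  1·σ_0 + 4·σ_1 + 1·σ_2 = 6(Δ_1 - Δ_0) = -78
  1·σ_1 + 6·σ_2 + 2·σ_3 = 6(Δ_2 - Δ_1) = 0
  2·σ_2 + 6·σ_3 + 1·σ_4 = 6(Δ_3 - Δ_2) = -42
Natural end conditions: σ_0 = σ_4 = 0.
Forward elimination and back-substitution give σ_0 = 0, σ_1 = -1290/61, σ_2 = 402/61, σ_3 = -561/61, σ_4 = 0.
On [4, 5], s(t) = 7 - 240/61·(t - 4) - 561/122·(t - 4)² + 187/122·(t - 4)³.
With (t - 4) = 1/4: s(17/4) = 44919/7808.

5.7529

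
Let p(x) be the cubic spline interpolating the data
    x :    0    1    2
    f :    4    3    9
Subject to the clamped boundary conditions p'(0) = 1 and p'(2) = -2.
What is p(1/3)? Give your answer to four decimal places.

3.5926

Let M_i = p''(x_i). Step sizes h_i = 1, 1; slopes of the chords Δ_i = (y_(i+1) - y_i)/h_i = -1, 6.
  1·M_0 + 4·M_1 + 1·M_2 = 6(Δ_1 - Δ_0) = 42
Clamped end conditions give two more equations: 2h_0·M_0 + h_0·M_1 = 6(Δ_0 - p'(0)) = -12 and h_1·M_1 + 2h_1·M_2 = 6(p'(2) - Δ_1) = -48.
Hence M_0 = -18, M_1 = 24, M_2 = -36.
On [0, 1], p(x) = 4 + 1·x - 9·x² + 7·x³.
With x = 1/3: p(1/3) = 97/27.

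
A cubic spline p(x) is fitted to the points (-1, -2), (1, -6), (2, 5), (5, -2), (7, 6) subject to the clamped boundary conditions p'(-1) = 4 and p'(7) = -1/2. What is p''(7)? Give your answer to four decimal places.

Write σ_i for p''(x_i). With h_i = 2, 1, 3, 2 and divided differences Δ_i = -2, 11, -7/3, 4, the continuity of p' gives the tridiagonal system
  2·σ_0 + 6·σ_1 + 1·σ_2 = 6(Δ_1 - Δ_0) = 78
  1·σ_1 + 8·σ_2 + 3·σ_3 = 6(Δ_2 - Δ_1) = -80
  3·σ_2 + 10·σ_3 + 2·σ_4 = 6(Δ_3 - Δ_2) = 38
Clamped end conditions give two more equations: 2h_0·σ_0 + h_0·σ_1 = 6(Δ_0 - p'(-1)) = -36 and h_3·σ_3 + 2h_3·σ_4 = 6(p'(7) - Δ_3) = -27.
Forward elimination and back-substitution give σ_0 = -8287/408, σ_1 = 4615/204, σ_2 = -3491/204, σ_3 = 777/68, σ_4 = -1695/136.

-12.4632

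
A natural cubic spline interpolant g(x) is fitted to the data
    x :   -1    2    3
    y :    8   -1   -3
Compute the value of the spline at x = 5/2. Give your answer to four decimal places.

Put σ_i = g'' at the i-th knot. Here h = (3, 1) and Δ = (-3, -2), so the interior equations h_(i-1)·σ_(i-1) + 2(h_(i-1)+h_i)·σ_i + h_i·σ_(i+1) = 6(Δ_i − Δ_(i-1)) read
  3·σ_0 + 8·σ_1 + 1·σ_2 = 6(Δ_1 - Δ_0) = 6
Natural end conditions: σ_0 = σ_2 = 0.
Hence σ_0 = 0, σ_1 = 3/4, σ_2 = 0.
On [2, 3], g(x) = -1 - 9/4·(x - 2) + 3/8·(x - 2)² - 1/8·(x - 2)³.
With (x - 2) = 1/2: g(5/2) = -131/64.

-2.0469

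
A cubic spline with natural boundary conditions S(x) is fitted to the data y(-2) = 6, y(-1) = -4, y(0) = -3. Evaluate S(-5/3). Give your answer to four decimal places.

With M_i denoting the second derivative at x_i, h_i = 1, 1, and Δ_i = (y_(i+1) − y_i)/h_i = -10, 1:
  1·M_0 + 4·M_1 + 1·M_2 = 6(Δ_1 - Δ_0) = 66
Natural end conditions: M_0 = M_2 = 0.
Solving: M_0 = 0, M_1 = 33/2, M_2 = 0.
On [-2, -1], S(x) = 6 - 51/4·(x + 2) + 0·(x + 2)² + 11/4·(x + 2)³.
With (x + 2) = 1/3: S(-5/3) = 50/27.

1.8519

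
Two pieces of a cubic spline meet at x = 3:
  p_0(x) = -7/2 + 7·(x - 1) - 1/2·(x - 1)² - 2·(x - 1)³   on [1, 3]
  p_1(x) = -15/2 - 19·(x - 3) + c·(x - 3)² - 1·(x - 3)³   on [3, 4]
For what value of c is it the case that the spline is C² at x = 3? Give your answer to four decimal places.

p_0''(x) = -1 - 12·(x - 1), so p_0''(3) = -25. On the right, p_1''(3) = 2c, so c = -25/2.

-12.5000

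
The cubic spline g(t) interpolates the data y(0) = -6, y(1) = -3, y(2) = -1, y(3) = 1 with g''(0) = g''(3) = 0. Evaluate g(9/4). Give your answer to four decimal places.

-0.5219

Let m_i = g''(x_i). Step sizes h_i = 1, 1, 1; slopes of the chords Δ_i = (y_(i+1) - y_i)/h_i = 3, 2, 2.
  1·m_0 + 4·m_1 + 1·m_2 = 6(Δ_1 - Δ_0) = -6
  1·m_1 + 4·m_2 + 1·m_3 = 6(Δ_2 - Δ_1) = 0
Natural end conditions: m_0 = m_3 = 0.
Solving the tridiagonal system: m_0 = 0, m_1 = -8/5, m_2 = 2/5, m_3 = 0.
On [2, 3], g(t) = -1 + 28/15·(t - 2) + 1/5·(t - 2)² - 1/15·(t - 2)³.
With (t - 2) = 1/4: g(9/4) = -167/320.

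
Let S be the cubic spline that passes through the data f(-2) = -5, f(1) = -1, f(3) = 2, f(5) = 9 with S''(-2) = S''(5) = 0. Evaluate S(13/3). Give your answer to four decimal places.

6.3600

Write M_i for S''(x_i). With h_i = 3, 2, 2 and divided differences Δ_i = 4/3, 3/2, 7/2, the continuity of S' gives the tridiagonal system
  3·M_0 + 10·M_1 + 2·M_2 = 6(Δ_1 - Δ_0) = 1
  2·M_1 + 8·M_2 + 2·M_3 = 6(Δ_2 - Δ_1) = 12
Natural end conditions: M_0 = M_3 = 0.
Forward elimination and back-substitution give M_0 = 0, M_1 = -4/19, M_2 = 59/38, M_3 = 0.
On [3, 5], S(t) = 2 + 281/114·(t - 3) + 59/76·(t - 3)² - 59/456·(t - 3)³.
With (t - 3) = 4/3: S(13/3) = 9788/1539.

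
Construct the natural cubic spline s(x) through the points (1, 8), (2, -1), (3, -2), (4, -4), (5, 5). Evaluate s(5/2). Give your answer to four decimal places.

-1.7879

Write σ_i for s''(x_i). With h_i = 1, 1, 1, 1 and divided differences Δ_i = -9, -1, -2, 9, the continuity of s' gives the tridiagonal system
  1·σ_0 + 4·σ_1 + 1·σ_2 = 6(Δ_1 - Δ_0) = 48
  1·σ_1 + 4·σ_2 + 1·σ_3 = 6(Δ_2 - Δ_1) = -6
  1·σ_2 + 4·σ_3 + 1·σ_4 = 6(Δ_3 - Δ_2) = 66
Natural end conditions: σ_0 = σ_4 = 0.
Solving the tridiagonal system: σ_0 = 0, σ_1 = 405/28, σ_2 = -69/7, σ_3 = 531/28, σ_4 = 0.
On [2, 3], s(x) = -1 - 117/28·(x - 2) + 405/56·(x - 2)² - 227/56·(x - 2)³.
With (x - 2) = 1/2: s(5/2) = -801/448.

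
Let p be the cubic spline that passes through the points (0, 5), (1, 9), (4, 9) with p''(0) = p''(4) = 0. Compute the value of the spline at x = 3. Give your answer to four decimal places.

10.3333

With M_i denoting the second derivative at x_i, h_i = 1, 3, and Δ_i = (y_(i+1) − y_i)/h_i = 4, 0:
  1·M_0 + 8·M_1 + 3·M_2 = 6(Δ_1 - Δ_0) = -24
Natural end conditions: M_0 = M_2 = 0.
Solving: M_0 = 0, M_1 = -3, M_2 = 0.
On [1, 4], p(x) = 9 + 3·(x - 1) - 3/2·(x - 1)² + 1/6·(x - 1)³.
With (x - 1) = 2: p(3) = 31/3.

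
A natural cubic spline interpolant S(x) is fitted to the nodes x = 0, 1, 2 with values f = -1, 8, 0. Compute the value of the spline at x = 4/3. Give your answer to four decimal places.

With m_i denoting the second derivative at x_i, h_i = 1, 1, and Δ_i = (y_(i+1) − y_i)/h_i = 9, -8:
  1·m_0 + 4·m_1 + 1·m_2 = 6(Δ_1 - Δ_0) = -102
Natural end conditions: m_0 = m_2 = 0.
Hence m_0 = 0, m_1 = -51/2, m_2 = 0.
On [1, 2], S(x) = 8 + 1/2·(x - 1) - 51/4·(x - 1)² + 17/4·(x - 1)³.
With (x - 1) = 1/3: S(4/3) = 373/54.

6.9074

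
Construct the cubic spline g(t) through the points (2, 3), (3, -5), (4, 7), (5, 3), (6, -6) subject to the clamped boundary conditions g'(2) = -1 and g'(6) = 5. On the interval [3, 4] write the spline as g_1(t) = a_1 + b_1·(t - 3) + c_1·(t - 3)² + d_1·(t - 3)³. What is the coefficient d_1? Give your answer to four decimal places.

-13.9464

Let M_i = g''(x_i). Step sizes h_i = 1, 1, 1, 1; slopes of the chords Δ_i = (y_(i+1) - y_i)/h_i = -8, 12, -4, -9.
  1·M_0 + 4·M_1 + 1·M_2 = 6(Δ_1 - Δ_0) = 120
  1·M_1 + 4·M_2 + 1·M_3 = 6(Δ_2 - Δ_1) = -96
  1·M_2 + 4·M_3 + 1·M_4 = 6(Δ_3 - Δ_2) = -30
Clamped end conditions give two more equations: 2h_0·M_0 + h_0·M_1 = 6(Δ_0 - g'(2)) = -42 and h_3·M_3 + 2h_3·M_4 = 6(g'(6) - Δ_3) = 84.
Solving: M_0 = -1287/28, M_1 = 699/14, M_2 = -135/4, M_3 = -153/14, M_4 = 1329/28.
On [3, 4], with g_1(t) = a_1 + b_1·(t - 3) + c_1·(t - 3)² + d_1·(t - 3)³: c_1 = M_1/2 = 699/28, d_1 = (M_2 - M_1)/(6h_1) = -781/56, b_1 = Δ_1 - h_1(2M_1 + M_2)/6 = 55/56.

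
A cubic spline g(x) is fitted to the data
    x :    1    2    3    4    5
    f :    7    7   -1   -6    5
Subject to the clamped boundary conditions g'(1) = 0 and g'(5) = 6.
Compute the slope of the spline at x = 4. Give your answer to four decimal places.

5.5714

Write m_i for g''(x_i). With h_i = 1, 1, 1, 1 and divided differences Δ_i = 0, -8, -5, 11, the continuity of g' gives the tridiagonal system
  1·m_0 + 4·m_1 + 1·m_2 = 6(Δ_1 - Δ_0) = -48
  1·m_1 + 4·m_2 + 1·m_3 = 6(Δ_2 - Δ_1) = 18
  1·m_2 + 4·m_3 + 1·m_4 = 6(Δ_3 - Δ_2) = 96
Clamped end conditions give two more equations: 2h_0·m_0 + h_0·m_1 = 6(Δ_0 - g'(1)) = 0 and h_3·m_3 + 2h_3·m_4 = 6(g'(5) - Δ_3) = -30.
Solving: m_0 = 48/7, m_1 = -96/7, m_2 = 0, m_3 = 222/7, m_4 = -216/7.
On [4, 5], g'(x) = b_3 + 2c_3·(x - 4) + 3d_3·(x - 4)² with b_3 = Δ_3 - h_3(2m_3 + m_4)/6 = 39/7, c_3 = m_3/2 = 111/7, d_3 = (m_4 - m_3)/(6h_3) = -73/7. So g'(4) = 39/7.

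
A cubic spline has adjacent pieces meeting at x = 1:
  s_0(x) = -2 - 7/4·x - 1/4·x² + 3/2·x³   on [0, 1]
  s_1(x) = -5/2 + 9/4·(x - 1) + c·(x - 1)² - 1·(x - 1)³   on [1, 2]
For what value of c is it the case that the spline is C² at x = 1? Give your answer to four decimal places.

s_0''(x) = -1/2 + 9·x, so s_0''(1) = 17/2. On the right, s_1''(1) = 2c, so c = 17/4.

4.2500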